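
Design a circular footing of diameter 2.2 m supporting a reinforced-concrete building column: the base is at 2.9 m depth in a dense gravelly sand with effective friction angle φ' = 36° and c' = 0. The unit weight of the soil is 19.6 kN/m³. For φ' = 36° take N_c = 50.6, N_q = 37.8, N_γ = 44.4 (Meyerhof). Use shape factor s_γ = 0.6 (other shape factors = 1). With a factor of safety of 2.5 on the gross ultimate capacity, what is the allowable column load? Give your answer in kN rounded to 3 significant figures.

Overburden at base level: q = 19.6 × 2.9 = 56.84 kPa.
Surcharge term q·N_q = 56.84 × 37.8 = 2148.6 kPa; self-weight term 0.5·γ·B·N_γ·s_γ = 0.5 × 19.6 × 2.2 × 44.4 × 0.6 = 574.36 kPa.
q_ult = 2148.6 + 574.36 = 2722.9 kPa.
Gross allowable pressure q_all = 2722.9 / 2.5 = 1089.2 kPa.
Footing area = 3.8013 m², so allowable column load = 1089.2 × 3.8013 = 4140.2 kN.

P_all ≈ 4140 kN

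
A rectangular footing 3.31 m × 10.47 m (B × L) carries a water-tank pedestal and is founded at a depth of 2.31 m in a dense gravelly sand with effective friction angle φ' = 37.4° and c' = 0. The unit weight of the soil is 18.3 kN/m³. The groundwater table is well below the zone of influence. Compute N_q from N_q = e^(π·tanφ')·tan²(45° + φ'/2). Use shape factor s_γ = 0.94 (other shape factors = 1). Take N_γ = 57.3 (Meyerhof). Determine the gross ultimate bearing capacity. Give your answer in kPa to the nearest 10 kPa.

tan37.4° = 0.7646, so N_q = e^(π×0.7646)·tan²(63.7°) = 11.044 × 4.094 = 45.22.
Effective surcharge at the founding depth q = γ·D_f = 18.3 × 2.31 = 42.273 kPa.
q_ult = q·N_q + 0.5·γ·B·N_γ·s_γ
     = 42.273 × 45.215 + 0.5 × 18.3 × 3.31 × 57.3 × 0.94
     = 1911.4 + 1631.3 = 3542.7 kPa.

q_ult ≈ 3540 kPa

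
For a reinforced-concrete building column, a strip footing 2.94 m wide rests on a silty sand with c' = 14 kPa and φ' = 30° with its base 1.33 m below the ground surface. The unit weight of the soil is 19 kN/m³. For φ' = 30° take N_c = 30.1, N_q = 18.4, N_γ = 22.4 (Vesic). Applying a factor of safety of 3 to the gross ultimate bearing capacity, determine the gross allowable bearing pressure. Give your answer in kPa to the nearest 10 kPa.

Overburden at base level: q = 19 × 1.33 = 25.27 kPa.
Cohesion term c·N_c = 14 × 30.1 = 421.4 kPa; surcharge term q·N_q = 25.27 × 18.4 = 464.97 kPa; self-weight term 0.5·γ·B·N_γ = 0.5 × 19 × 2.94 × 22.4 = 625.63 kPa.
q_ult = 421.4 + 464.97 + 625.63 = 1512 kPa.
q_all = q_ult / FS = 1512 / 3 = 504 kPa.

q_all ≈ 500 kPa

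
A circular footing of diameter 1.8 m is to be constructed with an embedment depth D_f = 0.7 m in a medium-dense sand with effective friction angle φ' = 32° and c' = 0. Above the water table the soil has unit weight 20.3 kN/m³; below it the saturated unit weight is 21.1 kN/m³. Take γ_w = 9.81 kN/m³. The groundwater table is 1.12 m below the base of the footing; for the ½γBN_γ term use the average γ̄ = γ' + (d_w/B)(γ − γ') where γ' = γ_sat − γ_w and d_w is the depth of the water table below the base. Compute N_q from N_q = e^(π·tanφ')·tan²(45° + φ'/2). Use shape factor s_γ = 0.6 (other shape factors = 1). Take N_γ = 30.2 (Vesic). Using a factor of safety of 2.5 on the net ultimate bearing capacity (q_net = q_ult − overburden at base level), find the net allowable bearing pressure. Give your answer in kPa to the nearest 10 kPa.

N_q = e^(π·tan32°)·tan²(61°) = 23.18.
q = γ·D_f = 20.3 × 0.7 = 14.21 kPa.
γ' = 11.29 kN/m³; averaging over the depth B below the base, γ̄ = γ' + (d_w/B)(γ − γ') = 16.896 kN/m³.
q·N_q = 14.21 × 23.177 = 329.34 kPa
0.5·γ·B·N_γ·s_γ = 0.5 × 16.896 × 1.8 × 30.2 × 0.6 = 275.54 kPa
q_ult = 329.34 + 275.54 = 604.89 kPa.
q_net = 604.89 − 14.21 = 590.68 kPa.
q_all(net) = 590.68 / 2.5 = 236.27 kPa.

q_all(net) ≈ 240 kPa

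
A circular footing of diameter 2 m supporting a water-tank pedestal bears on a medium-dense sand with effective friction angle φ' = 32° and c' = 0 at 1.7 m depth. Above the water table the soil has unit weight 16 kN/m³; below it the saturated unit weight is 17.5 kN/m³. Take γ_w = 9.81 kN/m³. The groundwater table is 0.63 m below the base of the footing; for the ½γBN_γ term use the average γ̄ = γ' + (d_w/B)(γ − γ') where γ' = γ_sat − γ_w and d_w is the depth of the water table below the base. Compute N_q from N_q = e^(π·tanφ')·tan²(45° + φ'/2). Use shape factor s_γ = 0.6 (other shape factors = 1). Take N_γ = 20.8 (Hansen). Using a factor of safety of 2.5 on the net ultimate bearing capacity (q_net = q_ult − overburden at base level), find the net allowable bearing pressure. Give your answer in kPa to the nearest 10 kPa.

q_all(net) ≈ 290 kPa

N_q = e^(π·tan32°)·tan²(61°) = 23.18.
q = γ·D_f = 16 × 1.7 = 27.2 kPa.
γ' = 7.69 kN/m³; averaging over the depth B below the base, γ̄ = γ' + (d_w/B)(γ − γ') = 10.308 kN/m³.
q·N_q = 27.2 × 23.177 = 630.41 kPa
0.5·γ·B·N_γ·s_γ = 0.5 × 10.308 × 2 × 20.8 × 0.6 = 128.64 kPa
q_ult = 630.41 + 128.64 = 759.05 kPa.
q_net = 759.05 − 27.2 = 731.85 kPa.
q_all(net) = 731.85 / 2.5 = 292.74 kPa.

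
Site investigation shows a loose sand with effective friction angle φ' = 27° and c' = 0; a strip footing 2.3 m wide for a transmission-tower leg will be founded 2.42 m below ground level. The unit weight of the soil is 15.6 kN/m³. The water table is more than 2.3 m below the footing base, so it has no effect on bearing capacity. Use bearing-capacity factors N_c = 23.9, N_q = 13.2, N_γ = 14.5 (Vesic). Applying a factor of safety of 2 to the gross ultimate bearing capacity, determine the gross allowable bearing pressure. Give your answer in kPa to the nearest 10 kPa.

Effective surcharge at the founding depth q = γ·D_f = 15.6 × 2.42 = 37.752 kPa.
q_ult = q·N_q + 0.5·γ·B·N_γ
     = 37.752 × 13.2 + 0.5 × 15.6 × 2.3 × 14.5
     = 498.33 + 260.13 = 758.46 kPa.
q_all = q_ult / FS = 758.46 / 2 = 379.23 kPa.

q_all ≈ 380 kPa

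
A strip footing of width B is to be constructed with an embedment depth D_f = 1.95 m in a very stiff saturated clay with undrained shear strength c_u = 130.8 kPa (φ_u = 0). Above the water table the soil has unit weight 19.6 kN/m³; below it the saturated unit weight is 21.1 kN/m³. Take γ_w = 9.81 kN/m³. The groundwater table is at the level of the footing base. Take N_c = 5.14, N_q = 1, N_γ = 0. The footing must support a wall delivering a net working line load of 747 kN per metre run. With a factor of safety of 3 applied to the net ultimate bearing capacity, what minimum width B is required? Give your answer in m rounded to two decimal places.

B = 3.33 m

Overburden at base level: q = 19.6 × 1.95 = 38.22 kPa.
Cohesion term c·N_c = 130.8 × 5.14 = 672.31 kPa; surcharge term q·N_q = 38.22 × 1 = 38.22 kPa.
q_ult = 672.31 + 38.22 = 710.53 kPa.
For φ = 0 the ½γBN_γ term vanishes, so q_ult is independent of B. q_net = 710.53 − 38.22 = 672.31 kPa; q_all(net) = 672.31/3 = 224.1 kPa.
Required width B = w / q_all(net) = 747 / 224.1 = 3.333 m.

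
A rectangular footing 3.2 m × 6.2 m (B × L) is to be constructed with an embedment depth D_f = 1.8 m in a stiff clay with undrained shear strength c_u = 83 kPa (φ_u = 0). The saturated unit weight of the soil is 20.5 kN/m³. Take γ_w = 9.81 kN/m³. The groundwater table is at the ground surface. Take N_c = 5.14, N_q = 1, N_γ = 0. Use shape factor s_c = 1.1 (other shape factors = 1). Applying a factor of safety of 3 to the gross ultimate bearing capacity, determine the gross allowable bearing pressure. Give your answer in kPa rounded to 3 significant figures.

q_all ≈ 163 kPa

With the water table at the surface the whole profile is submerged: γ' = 20.5 − 9.81 = 10.69 kN/m³, so q = γ'·D_f = 19.242 kPa.
q_ult = c·N_c·s_c + q·N_q
     = 83 × 5.14 × 1.1 + 19.242 × 1
     = 469.28 + 19.242 = 488.52 kPa.
q_all = q_ult / FS = 488.52 / 3 = 162.84 kPa.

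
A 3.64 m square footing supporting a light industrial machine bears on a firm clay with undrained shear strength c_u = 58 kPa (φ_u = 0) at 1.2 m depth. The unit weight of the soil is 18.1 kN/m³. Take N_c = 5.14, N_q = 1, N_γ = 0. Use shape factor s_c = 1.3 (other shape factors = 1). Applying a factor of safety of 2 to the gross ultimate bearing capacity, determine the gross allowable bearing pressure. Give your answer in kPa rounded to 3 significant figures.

Overburden at base level: q = 18.1 × 1.2 = 21.72 kPa.
Cohesion term c·N_c·s_c = 58 × 5.14 × 1.3 = 387.56 kPa; surcharge term q·N_q = 21.72 × 1 = 21.72 kPa.
q_ult = 387.56 + 21.72 = 409.28 kPa.
q_all = q_ult / FS = 409.28 / 2 = 204.64 kPa.

q_all ≈ 205 kPa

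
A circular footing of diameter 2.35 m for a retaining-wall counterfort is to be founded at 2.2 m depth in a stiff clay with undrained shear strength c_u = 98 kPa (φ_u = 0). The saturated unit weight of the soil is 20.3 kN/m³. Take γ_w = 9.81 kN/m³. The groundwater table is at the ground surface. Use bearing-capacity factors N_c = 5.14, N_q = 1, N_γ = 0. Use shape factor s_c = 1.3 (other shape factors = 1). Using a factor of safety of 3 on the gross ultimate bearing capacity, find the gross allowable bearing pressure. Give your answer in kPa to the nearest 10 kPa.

With the water table at the surface the whole profile is submerged: γ' = 20.3 − 9.81 = 10.49 kN/m³, so q = γ'·D_f = 23.078 kPa.
q_ult = c·N_c·s_c + q·N_q
     = 98 × 5.14 × 1.3 + 23.078 × 1
     = 654.84 + 23.078 = 677.91 kPa.
q_all = 677.91 / 3 = 225.97 kPa.

q_all ≈ 230 kPa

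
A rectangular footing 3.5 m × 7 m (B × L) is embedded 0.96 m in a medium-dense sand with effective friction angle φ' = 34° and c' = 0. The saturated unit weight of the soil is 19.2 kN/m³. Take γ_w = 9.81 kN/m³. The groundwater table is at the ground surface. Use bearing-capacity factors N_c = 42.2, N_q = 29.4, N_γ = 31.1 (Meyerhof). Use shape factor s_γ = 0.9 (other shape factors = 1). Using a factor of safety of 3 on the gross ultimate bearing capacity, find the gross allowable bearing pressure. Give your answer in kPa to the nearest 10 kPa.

With the water table at the surface the whole profile is submerged: γ' = 19.2 − 9.81 = 9.39 kN/m³, so q = γ'·D_f = 9.0144 kPa; the same γ' applies in the ½γBN_γ term.
q_ult = q·N_q + 0.5·γ·B·N_γ·s_γ
     = 9.0144 × 29.4 + 0.5 × 9.39 × 3.5 × 31.1 × 0.9
     = 265.02 + 459.95 = 724.97 kPa.
q_all = 724.97 / 3 = 241.66 kPa.

q_all ≈ 240 kPa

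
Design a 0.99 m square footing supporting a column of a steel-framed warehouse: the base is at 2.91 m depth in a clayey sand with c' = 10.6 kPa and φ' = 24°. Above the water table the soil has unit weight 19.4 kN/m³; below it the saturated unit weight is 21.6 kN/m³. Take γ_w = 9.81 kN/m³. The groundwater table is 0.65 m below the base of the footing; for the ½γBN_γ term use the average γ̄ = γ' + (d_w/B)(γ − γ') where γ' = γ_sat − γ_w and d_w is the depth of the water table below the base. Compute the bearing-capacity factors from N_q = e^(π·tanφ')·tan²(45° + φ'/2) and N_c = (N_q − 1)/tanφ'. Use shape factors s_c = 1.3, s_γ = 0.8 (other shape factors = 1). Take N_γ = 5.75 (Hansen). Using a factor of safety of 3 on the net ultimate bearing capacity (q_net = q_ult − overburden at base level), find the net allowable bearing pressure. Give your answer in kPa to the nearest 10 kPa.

q_all(net) ≈ 260 kPa

N_q = e^(π·tan24°)·tan²(57°) = 9.6; N_c = (N_q − 1)/tanφ' = 19.32.
Overburden at base level: q = 19.4 × 2.91 = 56.454 kPa.
The water table is 0.65 m below the base (< B = 0.99 m), so the ½γBN_γ term uses γ̄ = γ' + (d_w/B)(γ − γ') = 11.79 + (0.65/0.99)(19.4 − 11.79) = 16.786 kN/m³.
Cohesion term c·N_c·s_c = 10.6 × 19.324 × 1.3 = 266.28 kPa; surcharge term q·N_q = 56.454 × 9.6034 = 542.15 kPa; self-weight term 0.5·γ·B·N_γ·s_γ = 0.5 × 16.786 × 0.99 × 5.75 × 0.8 = 38.223 kPa.
q_ult = 266.28 + 542.15 + 38.223 = 846.65 kPa.
q_net = 846.65 − 56.454 = 790.2 kPa.
q_all(net) = 790.2 / 3 = 263.4 kPa.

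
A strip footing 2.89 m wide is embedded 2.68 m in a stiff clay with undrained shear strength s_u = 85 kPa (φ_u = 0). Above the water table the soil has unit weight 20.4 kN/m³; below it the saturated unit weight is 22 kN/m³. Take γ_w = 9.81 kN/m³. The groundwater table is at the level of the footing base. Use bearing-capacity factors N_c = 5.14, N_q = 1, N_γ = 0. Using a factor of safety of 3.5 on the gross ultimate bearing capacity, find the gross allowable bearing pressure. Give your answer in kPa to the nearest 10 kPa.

q_all ≈ 140 kPa

q = γ·D_f = 20.4 × 2.68 = 54.672 kPa.
c·N_c = 85 × 5.14 = 436.9 kPa
q·N_q = 54.672 × 1 = 54.672 kPa
q_ult = 436.9 + 54.672 = 491.57 kPa.
q_all = 491.57 / 3.5 = 140.45 kPa.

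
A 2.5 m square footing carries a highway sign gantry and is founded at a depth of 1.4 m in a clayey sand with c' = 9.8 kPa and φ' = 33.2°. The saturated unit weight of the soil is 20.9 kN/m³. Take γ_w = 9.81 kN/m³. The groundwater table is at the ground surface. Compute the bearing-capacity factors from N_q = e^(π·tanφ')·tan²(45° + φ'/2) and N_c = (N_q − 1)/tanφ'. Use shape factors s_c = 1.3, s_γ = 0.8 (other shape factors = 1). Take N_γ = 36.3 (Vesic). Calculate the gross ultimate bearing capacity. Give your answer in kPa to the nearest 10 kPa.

tan33.2° = 0.6544, so N_q = e^(π×0.6544)·tan²(61.6°) = 7.813 × 3.421 = 26.72.
N_c = (26.72 − 1)/tan33.2° = 39.31.
γ' = 20.9 − 9.81 = 11.09 kN/m³ (submerged throughout). q = 11.09 × 1.4 = 15.526 kPa; the same γ' applies in the ½γBN_γ term.
c·N_c·s_c = 9.8 × 39.312 × 1.3 = 500.83 kPa
q·N_q = 15.526 × 26.725 = 414.93 kPa
0.5·γ·B·N_γ·s_γ = 0.5 × 11.09 × 2.5 × 36.3 × 0.8 = 402.57 kPa
q_ult = 500.83 + 414.93 + 402.57 = 1318.3 kPa.

q_ult ≈ 1320 kPa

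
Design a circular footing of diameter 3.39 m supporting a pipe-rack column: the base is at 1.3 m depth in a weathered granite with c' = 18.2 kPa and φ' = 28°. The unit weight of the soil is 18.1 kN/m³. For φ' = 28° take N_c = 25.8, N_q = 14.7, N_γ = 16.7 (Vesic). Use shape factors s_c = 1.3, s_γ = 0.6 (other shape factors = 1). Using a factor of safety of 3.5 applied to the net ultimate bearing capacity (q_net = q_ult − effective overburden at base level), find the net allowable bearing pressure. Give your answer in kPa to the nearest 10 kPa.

Effective surcharge at the founding depth q = γ·D_f = 18.1 × 1.3 = 23.53 kPa.
q_ult = c·N_c·s_c + q·N_q + 0.5·γ·B·N_γ·s_γ
     = 18.2 × 25.8 × 1.3 + 23.53 × 14.7 + 0.5 × 18.1 × 3.39 × 16.7 × 0.6
     = 610.43 + 345.89 + 307.41 = 1263.7 kPa.
Net ultimate: q_net = 1263.7 − 23.53 = 1240.2 kPa.
q_all(net) = 1240.2 / 3.5 = 354.34 kPa.

q_all(net) ≈ 350 kPa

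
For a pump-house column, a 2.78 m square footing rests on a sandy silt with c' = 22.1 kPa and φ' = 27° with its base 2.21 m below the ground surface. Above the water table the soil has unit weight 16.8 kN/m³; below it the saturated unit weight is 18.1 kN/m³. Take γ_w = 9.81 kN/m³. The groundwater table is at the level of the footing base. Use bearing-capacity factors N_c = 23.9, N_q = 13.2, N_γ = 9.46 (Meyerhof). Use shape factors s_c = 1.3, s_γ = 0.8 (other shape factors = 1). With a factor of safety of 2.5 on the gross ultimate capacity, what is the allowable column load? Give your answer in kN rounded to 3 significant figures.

P_all ≈ 3910 kN

Overburden at base level: q = 16.8 × 2.21 = 37.128 kPa.
Below the base the soil is submerged, so the ½γBN_γ term uses γ' = 18.1 − 9.81 = 8.29 kN/m³.
Cohesion term c·N_c·s_c = 22.1 × 23.9 × 1.3 = 686.65 kPa; surcharge term q·N_q = 37.128 × 13.2 = 490.09 kPa; self-weight term 0.5·γ·B·N_γ·s_γ = 0.5 × 8.29 × 2.78 × 9.46 × 0.8 = 87.207 kPa.
q_ult = 686.65 + 490.09 + 87.207 = 1263.9 kPa.
Gross allowable pressure q_all = 1263.9 / 2.5 = 505.58 kPa.
Footing area = 7.7284 m², so allowable column load = 505.58 × 7.7284 = 3907.3 kN.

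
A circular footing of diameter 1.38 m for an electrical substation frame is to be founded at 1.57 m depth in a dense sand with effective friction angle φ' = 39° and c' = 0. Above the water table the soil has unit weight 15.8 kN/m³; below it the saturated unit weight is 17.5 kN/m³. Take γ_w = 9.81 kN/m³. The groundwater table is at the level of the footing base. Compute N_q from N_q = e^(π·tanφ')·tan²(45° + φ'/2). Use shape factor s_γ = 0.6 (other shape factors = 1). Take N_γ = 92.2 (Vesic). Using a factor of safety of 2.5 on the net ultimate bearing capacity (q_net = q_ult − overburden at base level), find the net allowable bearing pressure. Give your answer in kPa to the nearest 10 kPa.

q_all(net) ≈ 660 kPa

N_q = e^(π·tan39°)·tan²(64.5°) = 55.96.
q = γ·D_f = 15.8 × 1.57 = 24.806 kPa.
For the ½γBN_γ term take γ' = 17.5 − 9.81 = 7.69 kN/m³ (soil below base is submerged).
q·N_q = 24.806 × 55.957 = 1388.1 kPa
0.5·γ·B·N_γ·s_γ = 0.5 × 7.69 × 1.38 × 92.2 × 0.6 = 293.53 kPa
q_ult = 1388.1 + 293.53 = 1681.6 kPa.
q_net = 1681.6 − 24.806 = 1656.8 kPa.
q_all(net) = 1656.8 / 2.5 = 662.72 kPa.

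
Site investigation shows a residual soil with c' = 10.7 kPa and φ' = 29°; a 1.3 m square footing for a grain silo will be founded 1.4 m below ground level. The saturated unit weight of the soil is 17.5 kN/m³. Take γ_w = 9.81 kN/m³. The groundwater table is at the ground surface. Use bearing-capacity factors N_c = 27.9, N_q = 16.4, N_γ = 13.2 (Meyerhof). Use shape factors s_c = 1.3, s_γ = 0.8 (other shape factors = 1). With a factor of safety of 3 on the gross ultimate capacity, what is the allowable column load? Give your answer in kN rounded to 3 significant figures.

P_all ≈ 348 kN

Water table at ground surface, so effective unit weight γ' = 17.5 − 9.81 = 7.69 kN/m³ is used throughout; overburden q = 7.69 × 1.4 = 10.766 kPa; the same γ' applies in the ½γBN_γ term.
Cohesion term c·N_c·s_c = 10.7 × 27.9 × 1.3 = 388.09 kPa; surcharge term q·N_q = 10.766 × 16.4 = 176.56 kPa; self-weight term 0.5·γ·B·N_γ·s_γ = 0.5 × 7.69 × 1.3 × 13.2 × 0.8 = 52.784 kPa.
q_ult = 388.09 + 176.56 + 52.784 = 617.44 kPa.
Gross allowable pressure q_all = 617.44 / 3 = 205.81 kPa.
Footing area = 1.69 m², so allowable column load = 205.81 × 1.69 = 347.82 kN.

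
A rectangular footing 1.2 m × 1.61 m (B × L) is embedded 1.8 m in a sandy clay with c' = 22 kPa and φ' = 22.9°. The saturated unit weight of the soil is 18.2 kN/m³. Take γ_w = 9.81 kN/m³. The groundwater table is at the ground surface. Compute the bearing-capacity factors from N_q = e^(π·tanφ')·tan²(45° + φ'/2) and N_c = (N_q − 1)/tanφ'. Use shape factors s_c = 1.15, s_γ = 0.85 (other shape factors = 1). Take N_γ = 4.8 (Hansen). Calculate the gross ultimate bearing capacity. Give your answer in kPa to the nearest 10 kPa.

tan22.9° = 0.4224, so N_q = e^(π×0.4224)·tan²(56.45°) = 3.77 × 2.274 = 8.57.
N_c = (8.57 − 1)/tan22.9° = 17.93.
γ' = 18.2 − 9.81 = 8.39 kN/m³ (submerged throughout). q = 8.39 × 1.8 = 15.102 kPa; the same γ' applies in the ½γBN_γ term.
c·N_c·s_c = 22 × 17.927 × 1.15 = 453.56 kPa
q·N_q = 15.102 × 8.5728 = 129.47 kPa
0.5·γ·B·N_γ·s_γ = 0.5 × 8.39 × 1.2 × 4.8 × 0.85 = 20.539 kPa
q_ult = 453.56 + 129.47 + 20.539 = 603.57 kPa.

q_ult ≈ 600 kPa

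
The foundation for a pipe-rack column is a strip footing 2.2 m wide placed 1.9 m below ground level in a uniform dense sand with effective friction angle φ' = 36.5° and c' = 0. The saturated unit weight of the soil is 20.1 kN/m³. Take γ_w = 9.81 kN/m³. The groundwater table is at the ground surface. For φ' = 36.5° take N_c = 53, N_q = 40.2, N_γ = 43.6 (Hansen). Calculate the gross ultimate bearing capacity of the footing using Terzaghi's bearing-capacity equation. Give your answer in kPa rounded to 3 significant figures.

q_ult ≈ 1280 kPa

γ' = 20.1 − 9.81 = 10.29 kN/m³ (submerged throughout). q = 10.29 × 1.9 = 19.551 kPa; the same γ' applies in the ½γBN_γ term.
q·N_q = 19.551 × 40.2 = 785.95 kPa
0.5·γ·B·N_γ = 0.5 × 10.29 × 2.2 × 43.6 = 493.51 kPa
q_ult = 785.95 + 493.51 = 1279.5 kPa.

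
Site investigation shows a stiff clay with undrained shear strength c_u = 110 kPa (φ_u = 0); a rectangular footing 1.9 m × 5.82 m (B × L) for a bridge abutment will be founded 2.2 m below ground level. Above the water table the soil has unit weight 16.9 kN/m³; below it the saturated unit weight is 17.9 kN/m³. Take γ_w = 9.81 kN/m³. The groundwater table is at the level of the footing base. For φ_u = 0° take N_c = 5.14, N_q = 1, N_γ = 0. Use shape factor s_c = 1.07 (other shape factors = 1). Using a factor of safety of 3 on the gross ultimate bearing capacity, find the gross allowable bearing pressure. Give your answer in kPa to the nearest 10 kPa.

q_all ≈ 210 kPa

q = γ·D_f = 16.9 × 2.2 = 37.18 kPa.
c·N_c·s_c = 110 × 5.14 × 1.07 = 604.98 kPa
q·N_q = 37.18 × 1 = 37.18 kPa
q_ult = 604.98 + 37.18 = 642.16 kPa.
q_all = 642.16 / 3 = 214.05 kPa.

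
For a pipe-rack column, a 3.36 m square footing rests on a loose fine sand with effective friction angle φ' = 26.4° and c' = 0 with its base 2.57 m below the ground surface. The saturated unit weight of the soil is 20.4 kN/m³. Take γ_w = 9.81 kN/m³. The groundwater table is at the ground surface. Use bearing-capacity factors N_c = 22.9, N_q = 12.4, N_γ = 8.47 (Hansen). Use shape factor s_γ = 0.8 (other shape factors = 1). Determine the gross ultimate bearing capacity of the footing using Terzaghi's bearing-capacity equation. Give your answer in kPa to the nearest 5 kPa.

q_ult ≈ 460 kPa

γ' = 20.4 − 9.81 = 10.59 kN/m³ (submerged throughout). q = 10.59 × 2.57 = 27.216 kPa; the same γ' applies in the ½γBN_γ term.
q·N_q = 27.216 × 12.4 = 337.48 kPa
0.5·γ·B·N_γ·s_γ = 0.5 × 10.59 × 3.36 × 8.47 × 0.8 = 120.55 kPa
q_ult = 337.48 + 120.55 = 458.04 kPa.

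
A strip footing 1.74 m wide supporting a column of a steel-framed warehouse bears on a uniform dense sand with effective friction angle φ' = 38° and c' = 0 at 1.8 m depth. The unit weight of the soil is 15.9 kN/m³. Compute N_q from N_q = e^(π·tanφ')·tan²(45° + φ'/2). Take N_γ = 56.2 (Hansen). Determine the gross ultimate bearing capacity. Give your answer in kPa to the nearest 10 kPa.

tan38° = 0.7813, so N_q = e^(π×0.7813)·tan²(64°) = 11.64 × 4.204 = 48.93.
Overburden at base level: q = 15.9 × 1.8 = 28.62 kPa.
Surcharge term q·N_q = 28.62 × 48.933 = 1400.5 kPa; self-weight term 0.5·γ·B·N_γ = 0.5 × 15.9 × 1.74 × 56.2 = 777.41 kPa.
q_ult = 1400.5 + 777.41 = 2177.9 kPa.

q_ult ≈ 2180 kPa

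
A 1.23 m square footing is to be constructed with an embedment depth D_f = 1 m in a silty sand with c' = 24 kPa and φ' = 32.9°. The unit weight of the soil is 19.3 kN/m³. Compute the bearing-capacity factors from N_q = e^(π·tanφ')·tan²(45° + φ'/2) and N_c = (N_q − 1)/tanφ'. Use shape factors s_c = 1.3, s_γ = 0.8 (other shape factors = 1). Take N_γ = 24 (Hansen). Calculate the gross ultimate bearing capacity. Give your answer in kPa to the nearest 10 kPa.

tan32.9° = 0.6469, so N_q = e^(π×0.6469)·tan²(61.45°) = 7.632 × 3.378 = 25.78.
N_c = (25.78 − 1)/tan32.9° = 38.31.
Effective surcharge at the founding depth q = γ·D_f = 19.3 × 1 = 19.3 kPa.
q_ult = c·N_c·s_c + q·N_q + 0.5·γ·B·N_γ·s_γ
     = 24 × 38.307 × 1.3 + 19.3 × 25.782 + 0.5 × 19.3 × 1.23 × 24 × 0.8
     = 1195.2 + 497.6 + 227.89 = 1920.7 kPa.

q_ult ≈ 1920 kPa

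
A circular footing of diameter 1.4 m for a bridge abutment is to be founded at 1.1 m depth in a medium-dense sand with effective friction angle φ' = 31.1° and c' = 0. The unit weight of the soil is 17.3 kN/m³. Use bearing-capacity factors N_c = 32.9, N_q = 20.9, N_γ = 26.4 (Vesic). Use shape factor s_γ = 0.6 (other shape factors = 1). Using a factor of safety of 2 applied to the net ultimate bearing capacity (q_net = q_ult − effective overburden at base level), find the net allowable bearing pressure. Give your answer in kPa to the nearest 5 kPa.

q_all(net) ≈ 285 kPa

Overburden at base level: q = 17.3 × 1.1 = 19.03 kPa.
Surcharge term q·N_q = 19.03 × 20.9 = 397.73 kPa; self-weight term 0.5·γ·B·N_γ·s_γ = 0.5 × 17.3 × 1.4 × 26.4 × 0.6 = 191.82 kPa.
q_ult = 397.73 + 191.82 = 589.55 kPa.
Net ultimate: q_net = 589.55 − 19.03 = 570.52 kPa.
q_all(net) = 570.52 / 2 = 285.26 kPa.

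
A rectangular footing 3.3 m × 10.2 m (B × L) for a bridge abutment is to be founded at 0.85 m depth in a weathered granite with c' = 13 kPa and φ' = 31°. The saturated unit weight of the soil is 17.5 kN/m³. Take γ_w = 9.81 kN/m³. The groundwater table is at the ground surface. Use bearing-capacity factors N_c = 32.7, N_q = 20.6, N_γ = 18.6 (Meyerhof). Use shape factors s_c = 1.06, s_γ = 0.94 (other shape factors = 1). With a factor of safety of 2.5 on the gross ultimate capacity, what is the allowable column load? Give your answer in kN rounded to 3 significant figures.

With the water table at the surface the whole profile is submerged: γ' = 17.5 − 9.81 = 7.69 kN/m³, so q = γ'·D_f = 6.5365 kPa; the same γ' applies in the ½γBN_γ term.
q_ult = c·N_c·s_c + q·N_q + 0.5·γ·B·N_γ·s_γ
     = 13 × 32.7 × 1.06 + 6.5365 × 20.6 + 0.5 × 7.69 × 3.3 × 18.6 × 0.94
     = 450.61 + 134.65 + 221.85 = 807.1 kPa.
Gross allowable pressure q_all = 807.1 / 2.5 = 322.84 kPa.
Footing area = 33.66 m², so allowable column load = 322.84 × 33.66 = 10867 kN.

P_all ≈ 10900 kN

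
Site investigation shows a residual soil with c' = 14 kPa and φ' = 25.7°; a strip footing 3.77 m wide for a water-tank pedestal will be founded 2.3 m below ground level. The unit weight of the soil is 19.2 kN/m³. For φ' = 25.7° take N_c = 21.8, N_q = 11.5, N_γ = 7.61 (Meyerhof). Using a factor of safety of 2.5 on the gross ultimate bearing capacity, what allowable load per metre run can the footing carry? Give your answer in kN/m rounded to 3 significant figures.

q = γ·D_f = 19.2 × 2.3 = 44.16 kPa.
c·N_c = 14 × 21.8 = 305.2 kPa
q·N_q = 44.16 × 11.5 = 507.84 kPa
0.5·γ·B·N_γ = 0.5 × 19.2 × 3.77 × 7.61 = 275.42 kPa
q_ult = 305.2 + 507.84 + 275.42 = 1088.5 kPa.
Gross allowable pressure q_all = 1088.5 / 2.5 = 435.38 kPa.
Allowable wall load = q_all × B = 435.38 × 3.77 = 1641.4 kN per metre run.

≈ 1640 kN/m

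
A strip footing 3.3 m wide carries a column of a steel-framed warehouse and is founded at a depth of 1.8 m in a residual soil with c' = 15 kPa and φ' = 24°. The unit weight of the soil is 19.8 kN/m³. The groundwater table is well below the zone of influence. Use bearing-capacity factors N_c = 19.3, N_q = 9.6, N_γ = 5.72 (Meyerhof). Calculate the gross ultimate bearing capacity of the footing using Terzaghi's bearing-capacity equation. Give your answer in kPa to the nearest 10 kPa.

q_ult ≈ 820 kPa

q = γ·D_f = 19.8 × 1.8 = 35.64 kPa.
c·N_c = 15 × 19.3 = 289.5 kPa
q·N_q = 35.64 × 9.6 = 342.14 kPa
0.5·γ·B·N_γ = 0.5 × 19.8 × 3.3 × 5.72 = 186.87 kPa
q_ult = 289.5 + 342.14 + 186.87 = 818.52 kPa.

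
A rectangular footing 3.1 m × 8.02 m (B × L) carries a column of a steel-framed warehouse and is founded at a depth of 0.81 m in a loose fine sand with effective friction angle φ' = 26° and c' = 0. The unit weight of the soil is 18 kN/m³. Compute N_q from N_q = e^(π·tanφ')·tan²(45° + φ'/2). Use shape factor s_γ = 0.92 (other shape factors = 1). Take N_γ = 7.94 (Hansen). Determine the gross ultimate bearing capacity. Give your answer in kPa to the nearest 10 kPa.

tan26° = 0.4877, so N_q = e^(π×0.4877)·tan²(58°) = 4.629 × 2.561 = 11.85.
Overburden at base level: q = 18 × 0.81 = 14.58 kPa.
Surcharge term q·N_q = 14.58 × 11.854 = 172.83 kPa; self-weight term 0.5·γ·B·N_γ·s_γ = 0.5 × 18 × 3.1 × 7.94 × 0.92 = 203.8 kPa.
q_ult = 172.83 + 203.8 = 376.64 kPa.

q_ult ≈ 380 kPa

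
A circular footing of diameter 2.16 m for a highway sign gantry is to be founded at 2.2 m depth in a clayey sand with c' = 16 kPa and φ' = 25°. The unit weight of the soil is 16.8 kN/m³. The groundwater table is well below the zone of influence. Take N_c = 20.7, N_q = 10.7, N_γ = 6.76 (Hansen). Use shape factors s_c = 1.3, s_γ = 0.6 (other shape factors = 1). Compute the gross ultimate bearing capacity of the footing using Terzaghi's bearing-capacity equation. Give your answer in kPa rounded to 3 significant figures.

Overburden at base level: q = 16.8 × 2.2 = 36.96 kPa.
Cohesion term c·N_c·s_c = 16 × 20.7 × 1.3 = 430.56 kPa; surcharge term q·N_q = 36.96 × 10.7 = 395.47 kPa; self-weight term 0.5·γ·B·N_γ·s_γ = 0.5 × 16.8 × 2.16 × 6.76 × 0.6 = 73.592 kPa.
q_ult = 430.56 + 395.47 + 73.592 = 899.62 kPa.

q_ult ≈ 900 kPa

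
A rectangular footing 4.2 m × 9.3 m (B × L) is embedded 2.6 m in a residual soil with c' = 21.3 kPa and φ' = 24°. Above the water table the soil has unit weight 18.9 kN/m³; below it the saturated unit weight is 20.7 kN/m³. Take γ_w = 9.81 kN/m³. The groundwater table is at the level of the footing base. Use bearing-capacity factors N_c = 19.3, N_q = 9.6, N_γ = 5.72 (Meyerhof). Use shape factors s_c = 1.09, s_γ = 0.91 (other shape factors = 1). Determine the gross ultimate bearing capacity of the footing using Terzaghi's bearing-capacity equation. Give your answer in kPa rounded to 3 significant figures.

Overburden at base level: q = 18.9 × 2.6 = 49.14 kPa.
Below the base the soil is submerged, so the ½γBN_γ term uses γ' = 20.7 − 9.81 = 10.89 kN/m³.
Cohesion term c·N_c·s_c = 21.3 × 19.3 × 1.09 = 448.09 kPa; surcharge term q·N_q = 49.14 × 9.6 = 471.74 kPa; self-weight term 0.5·γ·B·N_γ·s_γ = 0.5 × 10.89 × 4.2 × 5.72 × 0.91 = 119.04 kPa.
q_ult = 448.09 + 471.74 + 119.04 = 1038.9 kPa.

q_ult ≈ 1040 kPa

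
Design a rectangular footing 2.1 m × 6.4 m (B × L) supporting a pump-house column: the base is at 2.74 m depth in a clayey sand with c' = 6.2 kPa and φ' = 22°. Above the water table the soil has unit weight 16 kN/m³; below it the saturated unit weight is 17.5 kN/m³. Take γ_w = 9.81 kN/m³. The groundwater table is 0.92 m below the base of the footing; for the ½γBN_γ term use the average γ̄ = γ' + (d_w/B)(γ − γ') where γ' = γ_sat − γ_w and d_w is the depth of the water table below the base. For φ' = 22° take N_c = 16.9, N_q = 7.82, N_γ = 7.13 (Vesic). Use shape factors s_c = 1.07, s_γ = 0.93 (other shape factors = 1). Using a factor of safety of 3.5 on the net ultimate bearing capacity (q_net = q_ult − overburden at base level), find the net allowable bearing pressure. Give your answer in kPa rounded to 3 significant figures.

q_all(net) ≈ 140 kPa

Overburden at base level: q = 16 × 2.74 = 43.84 kPa.
The water table is 0.92 m below the base (< B = 2.1 m), so the ½γBN_γ term uses γ̄ = γ' + (d_w/B)(γ − γ') = 7.69 + (0.92/2.1)(16 − 7.69) = 11.331 kN/m³.
Cohesion term c·N_c·s_c = 6.2 × 16.9 × 1.07 = 112.11 kPa; surcharge term q·N_q = 43.84 × 7.82 = 342.83 kPa; self-weight term 0.5·γ·B·N_γ·s_γ = 0.5 × 11.331 × 2.1 × 7.13 × 0.93 = 78.888 kPa.
q_ult = 112.11 + 342.83 + 78.888 = 533.83 kPa.
q_net = 533.83 − 43.84 = 489.99 kPa.
q_all(net) = 489.99 / 3.5 = 140 kPa.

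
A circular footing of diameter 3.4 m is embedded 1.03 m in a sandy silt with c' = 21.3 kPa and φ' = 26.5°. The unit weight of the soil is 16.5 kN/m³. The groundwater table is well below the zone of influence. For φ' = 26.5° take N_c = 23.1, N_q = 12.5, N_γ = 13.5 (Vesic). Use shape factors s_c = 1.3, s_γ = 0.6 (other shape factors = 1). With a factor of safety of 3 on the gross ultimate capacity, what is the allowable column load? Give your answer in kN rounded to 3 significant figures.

Overburden at base level: q = 16.5 × 1.03 = 16.995 kPa.
Cohesion term c·N_c·s_c = 21.3 × 23.1 × 1.3 = 639.64 kPa; surcharge term q·N_q = 16.995 × 12.5 = 212.44 kPa; self-weight term 0.5·γ·B·N_γ·s_γ = 0.5 × 16.5 × 3.4 × 13.5 × 0.6 = 227.21 kPa.
q_ult = 639.64 + 212.44 + 227.21 = 1079.3 kPa.
Gross allowable pressure q_all = 1079.3 / 3 = 359.76 kPa.
Footing area = 9.0792 m², so allowable column load = 359.76 × 9.0792 = 3266.3 kN.

P_all ≈ 3270 kN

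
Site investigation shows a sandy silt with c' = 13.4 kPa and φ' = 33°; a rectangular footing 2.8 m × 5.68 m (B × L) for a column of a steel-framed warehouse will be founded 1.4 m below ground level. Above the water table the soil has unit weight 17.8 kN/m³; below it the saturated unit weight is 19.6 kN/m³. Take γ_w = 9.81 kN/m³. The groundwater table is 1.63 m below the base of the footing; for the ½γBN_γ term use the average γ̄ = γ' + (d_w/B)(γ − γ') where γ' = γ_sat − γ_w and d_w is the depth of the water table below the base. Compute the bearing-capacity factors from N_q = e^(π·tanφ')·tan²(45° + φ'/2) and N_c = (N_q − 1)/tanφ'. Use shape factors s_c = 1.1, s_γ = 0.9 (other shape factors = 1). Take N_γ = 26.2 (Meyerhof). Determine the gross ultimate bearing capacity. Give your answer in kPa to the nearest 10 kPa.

q_ult ≈ 1700 kPa

tan33° = 0.6494, so N_q = e^(π×0.6494)·tan²(61.5°) = 7.692 × 3.392 = 26.09.
N_c = (26.09 − 1)/tan33° = 38.64.
Effective surcharge at the founding depth q = γ·D_f = 17.8 × 1.4 = 24.92 kPa.
With d_w = 1.63 m < B, γ̄ = 9.79 + (1.63/2.8) × (17.8 − 9.79) = 14.453 kN/m³.
q_ult = c·N_c·s_c + q·N_q + 0.5·γ·B·N_γ·s_γ
     = 13.4 × 38.638 × 1.1 + 24.92 × 26.092 + 0.5 × 14.453 × 2.8 × 26.2 × 0.9
     = 569.53 + 650.21 + 477.12 = 1696.9 kPa.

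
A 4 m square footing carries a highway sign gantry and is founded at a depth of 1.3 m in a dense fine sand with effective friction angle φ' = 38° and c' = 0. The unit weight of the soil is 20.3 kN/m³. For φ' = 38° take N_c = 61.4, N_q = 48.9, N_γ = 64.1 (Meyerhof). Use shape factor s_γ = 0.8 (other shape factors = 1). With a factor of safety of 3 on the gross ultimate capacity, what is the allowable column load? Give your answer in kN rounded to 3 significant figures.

P_all ≈ 18000 kN

Overburden at base level: q = 20.3 × 1.3 = 26.39 kPa.
Surcharge term q·N_q = 26.39 × 48.9 = 1290.5 kPa; self-weight term 0.5·γ·B·N_γ·s_γ = 0.5 × 20.3 × 4 × 64.1 × 0.8 = 2082 kPa.
q_ult = 1290.5 + 2082 = 3372.4 kPa.
Gross allowable pressure q_all = 3372.4 / 3 = 1124.1 kPa.
Footing area = 16 m², so allowable column load = 1124.1 × 16 = 17986 kN.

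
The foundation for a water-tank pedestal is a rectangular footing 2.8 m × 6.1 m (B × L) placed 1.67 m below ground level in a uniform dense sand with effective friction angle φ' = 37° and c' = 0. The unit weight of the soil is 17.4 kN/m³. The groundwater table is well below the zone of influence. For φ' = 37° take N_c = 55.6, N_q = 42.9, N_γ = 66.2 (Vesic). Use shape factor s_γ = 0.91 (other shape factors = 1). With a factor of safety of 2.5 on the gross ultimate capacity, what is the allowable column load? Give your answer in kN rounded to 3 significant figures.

q = γ·D_f = 17.4 × 1.67 = 29.058 kPa.
q·N_q = 29.058 × 42.9 = 1246.6 kPa
0.5·γ·B·N_γ·s_γ = 0.5 × 17.4 × 2.8 × 66.2 × 0.91 = 1467.5 kPa
q_ult = 1246.6 + 1467.5 = 2714.1 kPa.
Gross allowable pressure q_all = 2714.1 / 2.5 = 1085.6 kPa.
Footing area = 17.08 m², so allowable column load = 1085.6 × 17.08 = 18543 kN.

P_all ≈ 18500 kN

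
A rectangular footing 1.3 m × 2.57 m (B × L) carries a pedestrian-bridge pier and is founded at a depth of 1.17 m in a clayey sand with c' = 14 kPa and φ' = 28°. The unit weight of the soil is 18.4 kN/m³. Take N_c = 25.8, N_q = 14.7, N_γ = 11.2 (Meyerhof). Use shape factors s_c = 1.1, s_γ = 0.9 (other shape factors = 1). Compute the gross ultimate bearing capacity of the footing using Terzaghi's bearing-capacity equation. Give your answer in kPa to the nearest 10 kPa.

q_ult ≈ 830 kPa

q = γ·D_f = 18.4 × 1.17 = 21.528 kPa.
c·N_c·s_c = 14 × 25.8 × 1.1 = 397.32 kPa
q·N_q = 21.528 × 14.7 = 316.46 kPa
0.5·γ·B·N_γ·s_γ = 0.5 × 18.4 × 1.3 × 11.2 × 0.9 = 120.56 kPa
q_ult = 397.32 + 316.46 + 120.56 = 834.34 kPa.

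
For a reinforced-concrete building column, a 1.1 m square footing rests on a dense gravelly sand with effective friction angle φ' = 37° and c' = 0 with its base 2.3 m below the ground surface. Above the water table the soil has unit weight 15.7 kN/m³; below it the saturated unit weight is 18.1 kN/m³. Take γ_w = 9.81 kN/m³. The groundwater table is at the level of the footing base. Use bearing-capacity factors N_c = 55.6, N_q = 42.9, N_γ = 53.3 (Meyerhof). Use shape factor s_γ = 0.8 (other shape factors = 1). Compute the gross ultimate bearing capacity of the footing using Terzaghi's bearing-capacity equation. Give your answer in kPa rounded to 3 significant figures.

q_ult ≈ 1740 kPa

q = γ·D_f = 15.7 × 2.3 = 36.11 kPa.
For the ½γBN_γ term take γ' = 18.1 − 9.81 = 8.29 kN/m³ (soil below base is submerged).
q·N_q = 36.11 × 42.9 = 1549.1 kPa
0.5·γ·B·N_γ·s_γ = 0.5 × 8.29 × 1.1 × 53.3 × 0.8 = 194.42 kPa
q_ult = 1549.1 + 194.42 = 1743.5 kPa.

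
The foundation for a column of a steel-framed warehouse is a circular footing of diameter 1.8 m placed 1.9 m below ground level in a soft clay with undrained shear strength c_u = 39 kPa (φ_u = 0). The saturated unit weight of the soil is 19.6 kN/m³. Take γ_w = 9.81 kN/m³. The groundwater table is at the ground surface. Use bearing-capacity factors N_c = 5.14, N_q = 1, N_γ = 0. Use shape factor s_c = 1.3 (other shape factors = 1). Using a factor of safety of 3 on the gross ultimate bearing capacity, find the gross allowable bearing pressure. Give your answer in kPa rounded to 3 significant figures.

q_all ≈ 93.1 kPa

With the water table at the surface the whole profile is submerged: γ' = 19.6 − 9.81 = 9.79 kN/m³, so q = γ'·D_f = 18.601 kPa.
q_ult = c·N_c·s_c + q·N_q
     = 39 × 5.14 × 1.3 + 18.601 × 1
     = 260.6 + 18.601 = 279.2 kPa.
q_all = 279.2 / 3 = 93.066 kPa.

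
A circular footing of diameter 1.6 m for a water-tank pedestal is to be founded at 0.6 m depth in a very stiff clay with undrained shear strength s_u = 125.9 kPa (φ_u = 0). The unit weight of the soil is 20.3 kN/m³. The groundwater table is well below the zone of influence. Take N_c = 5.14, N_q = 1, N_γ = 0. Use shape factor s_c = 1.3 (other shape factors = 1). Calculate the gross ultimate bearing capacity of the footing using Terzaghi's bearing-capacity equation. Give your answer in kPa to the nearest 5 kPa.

q = γ·D_f = 20.3 × 0.6 = 12.18 kPa.
c·N_c·s_c = 125.9 × 5.14 × 1.3 = 841.26 kPa
q·N_q = 12.18 × 1 = 12.18 kPa
q_ult = 841.26 + 12.18 = 853.44 kPa.

q_ult ≈ 855 kPa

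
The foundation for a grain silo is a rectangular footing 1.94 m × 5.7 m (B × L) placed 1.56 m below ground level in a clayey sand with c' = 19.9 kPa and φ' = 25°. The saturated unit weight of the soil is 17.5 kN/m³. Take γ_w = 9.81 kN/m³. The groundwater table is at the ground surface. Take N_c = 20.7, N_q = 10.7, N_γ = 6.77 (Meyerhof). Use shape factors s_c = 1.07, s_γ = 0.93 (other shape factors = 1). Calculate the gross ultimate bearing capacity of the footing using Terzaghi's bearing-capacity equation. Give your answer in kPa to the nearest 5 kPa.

Water table at ground surface, so effective unit weight γ' = 17.5 − 9.81 = 7.69 kN/m³ is used throughout; overburden q = 7.69 × 1.56 = 11.996 kPa; the same γ' applies in the ½γBN_γ term.
Cohesion term c·N_c·s_c = 19.9 × 20.7 × 1.07 = 440.77 kPa; surcharge term q·N_q = 11.996 × 10.7 = 128.36 kPa; self-weight term 0.5·γ·B·N_γ·s_γ = 0.5 × 7.69 × 1.94 × 6.77 × 0.93 = 46.964 kPa.
q_ult = 440.77 + 128.36 + 46.964 = 616.09 kPa.

q_ult ≈ 615 kPa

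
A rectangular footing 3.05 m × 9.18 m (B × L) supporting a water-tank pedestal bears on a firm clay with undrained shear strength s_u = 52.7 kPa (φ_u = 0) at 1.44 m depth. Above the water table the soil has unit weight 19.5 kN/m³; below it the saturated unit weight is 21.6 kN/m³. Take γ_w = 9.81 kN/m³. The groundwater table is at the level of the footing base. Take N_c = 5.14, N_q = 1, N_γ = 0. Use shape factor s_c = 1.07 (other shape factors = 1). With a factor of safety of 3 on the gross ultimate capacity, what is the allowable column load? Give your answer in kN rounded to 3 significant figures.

P_all ≈ 2970 kN

Overburden at base level: q = 19.5 × 1.44 = 28.08 kPa.
Cohesion term c·N_c·s_c = 52.7 × 5.14 × 1.07 = 289.84 kPa; surcharge term q·N_q = 28.08 × 1 = 28.08 kPa.
q_ult = 289.84 + 28.08 = 317.92 kPa.
Gross allowable pressure q_all = 317.92 / 3 = 105.97 kPa.
Footing area = 27.999 m², so allowable column load = 105.97 × 27.999 = 2967.1 kN.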